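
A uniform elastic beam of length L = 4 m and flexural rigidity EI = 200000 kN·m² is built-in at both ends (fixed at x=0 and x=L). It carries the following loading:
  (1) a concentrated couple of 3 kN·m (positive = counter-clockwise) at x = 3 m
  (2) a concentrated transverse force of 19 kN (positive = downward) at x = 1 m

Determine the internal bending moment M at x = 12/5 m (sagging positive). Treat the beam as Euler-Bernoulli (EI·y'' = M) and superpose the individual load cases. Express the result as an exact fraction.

Load 1 — applied couple M₀=3 kN·m at a=3 m (b=L-a=1):
  M_1 = R_Ax - M_A  [x≤a] with R_A=27/32, M_A=15/16 = (27/32)·(12/5) - (15/16) = 87/80 kN·m
Load 2 — point force P=19 kN at a=1 m (b=L-a=3):
  M_2 = Pa²(a+3b)(L-x)/L³ - Pa²b/L²  [x>a] = 19·1²·(1+3·3)·(4-(12/5))/4³ - 19·1²·3/4² = 19/16 kN·m
Superposition: M = Σ M_i = 91/40 kN·m ≈ 2.275000 kN·m

M(12/5) = 91/40 kN·m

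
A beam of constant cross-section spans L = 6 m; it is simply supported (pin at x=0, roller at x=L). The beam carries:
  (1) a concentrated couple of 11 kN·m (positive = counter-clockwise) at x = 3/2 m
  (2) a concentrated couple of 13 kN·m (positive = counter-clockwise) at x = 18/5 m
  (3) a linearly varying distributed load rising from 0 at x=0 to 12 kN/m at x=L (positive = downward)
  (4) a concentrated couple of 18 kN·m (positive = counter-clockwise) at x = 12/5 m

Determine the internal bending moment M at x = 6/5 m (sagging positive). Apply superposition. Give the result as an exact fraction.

M(6/5) = 2778/125 kN·m

Load 1 — applied couple M₀=11 kN·m at a=3/2 m (b=L-a=9/2):
  M_1 = M₀x/L  [x≤a] = 11·(6/5)/6 = 11/5 kN·m
Load 2 — applied couple M₀=13 kN·m at a=18/5 m (b=L-a=12/5):
  M_2 = M₀x/L  [x≤a] = 13·(6/5)/6 = 13/5 kN·m
Load 3 — triangular load w₀=12 kN/m (0→w₀ over full span):
  M_3 = w₀Lx/6 - w₀x³/(6L) = 12·6·(6/5)/6 - 12·(6/5)³/(6·6) = 1728/125 kN·m
Load 4 — applied couple M₀=18 kN·m at a=12/5 m (b=L-a=18/5):
  M_4 = M₀x/L  [x≤a] = 18·(6/5)/6 = 18/5 kN·m
Superposition: M = Σ M_i = 2778/125 kN·m ≈ 22.224000 kN·m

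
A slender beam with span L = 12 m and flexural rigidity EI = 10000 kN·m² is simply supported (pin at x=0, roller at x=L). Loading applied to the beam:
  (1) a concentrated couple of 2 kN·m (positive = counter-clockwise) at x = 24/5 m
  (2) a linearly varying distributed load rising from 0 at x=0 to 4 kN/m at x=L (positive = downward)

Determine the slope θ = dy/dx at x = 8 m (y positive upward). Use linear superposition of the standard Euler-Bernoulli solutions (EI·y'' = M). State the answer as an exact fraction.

θ(8) = 1799/281250 rad

Load 1 — applied couple M₀=2 kN·m at a=24/5 m (b=L-a=36/5):
  θ_1 = (M₀x²/(2L)-M₀(x-a)+C₁)/EI  [x>a] with C₁=M₀(3b²-L²)/(6L)=8/25 = (2·8²/(2·12)-2·(8-(24/5))+(8/25))/10000 = -7/93750 rad
Load 2 — triangular load w₀=4 kN/m (0→w₀ over full span):
  θ_2 = -w₀(7L⁴-30L²x²+15x⁴)/(360LEI) = -4·(7·12⁴-30·12²·8²+15·8⁴)/(360·12·10000) = 182/28125 rad
Superposition: θ = Σ θ_i = 1799/281250 rad ≈ 0.006396 rad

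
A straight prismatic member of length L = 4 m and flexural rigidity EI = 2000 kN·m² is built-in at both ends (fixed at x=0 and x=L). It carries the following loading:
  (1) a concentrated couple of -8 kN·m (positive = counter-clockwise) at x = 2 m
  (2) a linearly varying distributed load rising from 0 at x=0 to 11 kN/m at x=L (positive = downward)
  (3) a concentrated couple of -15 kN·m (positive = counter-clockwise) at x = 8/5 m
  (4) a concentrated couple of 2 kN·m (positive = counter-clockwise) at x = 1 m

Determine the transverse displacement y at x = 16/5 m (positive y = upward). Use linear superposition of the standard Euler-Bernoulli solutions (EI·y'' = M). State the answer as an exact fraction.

y(16/5) = -140123/93750000 m

Load 1 — applied couple M₀=-8 kN·m at a=2 m (b=L-a=2):
  y_1 = (R_Ax³/6 - M_Ax²/2 - M₀(x-a)²/2)/EI  [x>a] with R_A=-3, M_A=-2 = ((-3)·(16/5)³/6 - (-2)·(16/5)²/2 - (-8)·((16/5)-2)²/2)/2000 = -3/15625 m
Load 2 — triangular load w₀=11 kN/m (0→w₀ over full span):
  y_2 = -w₀x²(L-x)²(x+2L)/(120LEI) = -11·(16/5)²·(4-(16/5))²·((16/5)+2·4)/(120·4·2000) = -4928/5859375 m
Load 3 — applied couple M₀=-15 kN·m at a=8/5 m (b=L-a=12/5):
  y_3 = (R_Ax³/6 - M_Ax²/2 - M₀(x-a)²/2)/EI  [x>a] with R_A=-27/5, M_A=-9/5 = ((-27/5)·(16/5)³/6 - (-9/5)·(16/5)²/2 - (-15)·((16/5)-(8/5))²/2)/2000 = -42/78125 m
Load 4 — applied couple M₀=2 kN·m at a=1 m (b=L-a=3):
  y_4 = (R_Ax³/6 - M_Ax²/2 - M₀(x-a)²/2)/EI  [x>a] with R_A=9/16, M_A=-3/8 = ((9/16)·(16/5)³/6 - (-3/8)·(16/5)²/2 - 2·((16/5)-1)²/2)/2000 = 19/250000 m
Superposition: y = Σ y_i = -140123/93750000 m ≈ -0.001495 m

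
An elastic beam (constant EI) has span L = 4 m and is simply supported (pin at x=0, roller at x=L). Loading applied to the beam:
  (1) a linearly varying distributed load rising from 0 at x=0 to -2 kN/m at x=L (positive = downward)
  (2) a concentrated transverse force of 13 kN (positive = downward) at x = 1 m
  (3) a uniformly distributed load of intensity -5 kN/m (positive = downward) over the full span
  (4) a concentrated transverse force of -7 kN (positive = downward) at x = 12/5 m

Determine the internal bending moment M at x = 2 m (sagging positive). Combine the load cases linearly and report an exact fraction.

M(2) = -111/10 kN·m

Load 1 — triangular load w₀=-2 kN/m (0→w₀ over full span):
  M_1 = w₀Lx/6 - w₀x³/(6L) = (-2)·4·2/6 - (-2)·2³/(6·4) = -2 kN·m
Load 2 — point force P=13 kN at a=1 m (b=L-a=3):
  M_2 = Pa(L-x)/L  [x>a] = 13·1·(4-2)/4 = 13/2 kN·m
Load 3 — uniform load w=-5 kN/m over full span:
  M_3 = wx(L-x)/2 = (-5)·2·(4-2)/2 = -10 kN·m
Load 4 — point force P=-7 kN at a=12/5 m (b=L-a=8/5):
  M_4 = Pbx/L  [x≤a] = (-7)·(8/5)·2/4 = -28/5 kN·m
Superposition: M = Σ M_i = -111/10 kN·m ≈ -11.100000 kN·m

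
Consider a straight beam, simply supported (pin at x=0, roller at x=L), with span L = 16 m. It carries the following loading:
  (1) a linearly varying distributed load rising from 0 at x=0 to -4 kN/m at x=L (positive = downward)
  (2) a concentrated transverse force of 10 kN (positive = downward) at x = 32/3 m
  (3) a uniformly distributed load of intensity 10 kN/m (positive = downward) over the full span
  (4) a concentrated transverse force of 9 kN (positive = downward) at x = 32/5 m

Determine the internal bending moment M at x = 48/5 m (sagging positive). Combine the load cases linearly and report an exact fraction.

M(48/5) = 37088/125 kN·m

Load 1 — triangular load w₀=-4 kN/m (0→w₀ over full span):
  M_1 = w₀Lx/6 - w₀x³/(6L) = (-4)·16·(48/5)/6 - (-4)·(48/5)³/(6·16) = -8192/125 kN·m
Load 2 — point force P=10 kN at a=32/3 m (b=L-a=16/3):
  M_2 = Pbx/L  [x≤a] = 10·(16/3)·(48/5)/16 = 32 kN·m
Load 3 — uniform load w=10 kN/m over full span:
  M_3 = wx(L-x)/2 = 10·(48/5)·(16-(48/5))/2 = 1536/5 kN·m
Load 4 — point force P=9 kN at a=32/5 m (b=L-a=48/5):
  M_4 = Pa(L-x)/L  [x>a] = 9·(32/5)·(16-(48/5))/16 = 576/25 kN·m
Superposition: M = Σ M_i = 37088/125 kN·m ≈ 296.704000 kN·m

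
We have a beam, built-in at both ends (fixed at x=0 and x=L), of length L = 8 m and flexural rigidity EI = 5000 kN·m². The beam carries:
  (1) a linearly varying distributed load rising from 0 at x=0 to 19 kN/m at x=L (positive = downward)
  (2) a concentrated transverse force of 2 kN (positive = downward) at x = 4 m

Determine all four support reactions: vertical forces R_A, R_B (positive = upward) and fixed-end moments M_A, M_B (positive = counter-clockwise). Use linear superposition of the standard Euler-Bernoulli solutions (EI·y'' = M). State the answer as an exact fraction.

Load 1 — triangular load w₀=19 kN/m (0→w₀ over full span):
  R_A = 3w₀L/20 = 3·19·8/20 = 114/5 kN
  M_A = w₀L²/30 = 19·8²/30 = 608/15 kN·m
  R_B = 7w₀L/20 = 7·19·8/20 = 266/5 kN
  M_B = -w₀L²/20 = -19·8²/20 = -304/5 kN·m
Load 2 — point force P=2 kN at a=4 m (b=L-a=4):
  R_A = Pb²(3a+b)/L³ = 2·4²·(3·4+4)/8³ = 1 kN
  M_A = Pab²/L² = 2·4·4²/8² = 2 kN·m
  R_B = Pa²(a+3b)/L³ = 2·4²·(4+3·4)/8³ = 1 kN
  M_B = -Pa²b/L² = -2·4²·4/8² = -2 kN·m
Superposition: R_A = 119/5 kN, M_A = 638/15 kN·m, R_B = 271/5 kN, M_B = -314/5 kN·m

R_A = 119/5 kN, M_A = 638/15 kN·m, R_B = 271/5 kN, M_B = -314/5 kN·m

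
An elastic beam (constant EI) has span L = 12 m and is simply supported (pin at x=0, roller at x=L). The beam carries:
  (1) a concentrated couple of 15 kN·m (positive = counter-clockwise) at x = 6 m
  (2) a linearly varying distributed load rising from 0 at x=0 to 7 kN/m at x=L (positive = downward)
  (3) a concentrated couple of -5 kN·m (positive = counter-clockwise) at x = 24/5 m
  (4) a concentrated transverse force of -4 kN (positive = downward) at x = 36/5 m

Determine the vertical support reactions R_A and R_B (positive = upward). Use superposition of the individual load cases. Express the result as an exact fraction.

Load 1 — applied couple M₀=15 kN·m at a=6 m (b=L-a=6):
  R_A = M₀/L = 15/12 = 5/4 kN
  R_B = -M₀/L = -15/12 = -5/4 kN
Load 2 — triangular load w₀=7 kN/m (0→w₀ over full span):
  R_A = w₀L/6 = 7·12/6 = 14 kN
  R_B = w₀L/3 = 7·12/3 = 28 kN
Load 3 — applied couple M₀=-5 kN·m at a=24/5 m (b=L-a=36/5):
  R_A = M₀/L = (-5)/12 = -5/12 kN
  R_B = -M₀/L = -(-5)/12 = 5/12 kN
Load 4 — point force P=-4 kN at a=36/5 m (b=L-a=24/5):
  R_A = Pb/L = (-4)·(24/5)/12 = -8/5 kN
  R_B = Pa/L = (-4)·(36/5)/12 = -12/5 kN
Superposition: R_A = 397/30 kN, R_B = 743/30 kN

R_A = 397/30 kN, R_B = 743/30 kN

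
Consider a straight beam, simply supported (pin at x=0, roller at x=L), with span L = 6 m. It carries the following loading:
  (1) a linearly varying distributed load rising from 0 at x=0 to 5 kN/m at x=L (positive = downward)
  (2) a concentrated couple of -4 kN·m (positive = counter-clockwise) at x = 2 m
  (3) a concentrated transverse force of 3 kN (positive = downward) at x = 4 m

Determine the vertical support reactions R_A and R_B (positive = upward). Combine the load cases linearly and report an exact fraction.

R_A = 16/3 kN, R_B = 38/3 kN

Load 1 — triangular load w₀=5 kN/m (0→w₀ over full span):
  R_A = w₀L/6 = 5·6/6 = 5 kN
  R_B = w₀L/3 = 5·6/3 = 10 kN
Load 2 — applied couple M₀=-4 kN·m at a=2 m (b=L-a=4):
  R_A = M₀/L = (-4)/6 = -2/3 kN
  R_B = -M₀/L = -(-4)/6 = 2/3 kN
Load 3 — point force P=3 kN at a=4 m (b=L-a=2):
  R_A = Pb/L = 3·2/6 = 1 kN
  R_B = Pa/L = 3·4/6 = 2 kN
Superposition: R_A = 16/3 kN, R_B = 38/3 kN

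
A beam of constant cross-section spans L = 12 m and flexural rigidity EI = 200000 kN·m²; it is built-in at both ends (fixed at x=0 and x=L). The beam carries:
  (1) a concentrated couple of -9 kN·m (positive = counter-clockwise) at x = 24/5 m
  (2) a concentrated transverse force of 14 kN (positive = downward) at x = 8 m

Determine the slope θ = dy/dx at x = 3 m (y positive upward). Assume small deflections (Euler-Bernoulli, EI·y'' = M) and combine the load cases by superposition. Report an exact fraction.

Load 1 — applied couple M₀=-9 kN·m at a=24/5 m (b=L-a=36/5):
  θ_1 = (R_Ax²/2 - M_Ax)/EI  [x≤a] with R_A=-27/25, M_A=-27/25 = ((-27/25)·3²/2 - (-27/25)·3)/200000 = -81/10000000 rad
Load 2 — point force P=14 kN at a=8 m (b=L-a=4):
  θ_2 = -Pb²x(2aL-(3a+b)x)/(2L³EI)  [x≤a] = -14·4²·3·(2·8·12-(3·8+4)·3)/(2·12³·200000) = -21/200000 rad
Superposition: θ = Σ θ_i = -1131/10000000 rad ≈ -0.000113 rad

θ(3) = -1131/10000000 rad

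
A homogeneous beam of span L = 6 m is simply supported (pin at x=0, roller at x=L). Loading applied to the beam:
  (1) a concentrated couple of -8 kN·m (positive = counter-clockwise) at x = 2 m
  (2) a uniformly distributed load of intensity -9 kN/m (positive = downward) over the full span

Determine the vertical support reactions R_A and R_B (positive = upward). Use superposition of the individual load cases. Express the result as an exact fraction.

R_A = -85/3 kN, R_B = -77/3 kN

Load 1 — applied couple M₀=-8 kN·m at a=2 m (b=L-a=4):
  R_A = M₀/L = (-8)/6 = -4/3 kN
  R_B = -M₀/L = -(-8)/6 = 4/3 kN
Load 2 — uniform load w=-9 kN/m over full span:
  R_A = wL/2 = (-9)·6/2 = -27 kN
  R_B = wL/2 = (-9)·6/2 = -27 kN
Superposition: R_A = -85/3 kN, R_B = -77/3 kN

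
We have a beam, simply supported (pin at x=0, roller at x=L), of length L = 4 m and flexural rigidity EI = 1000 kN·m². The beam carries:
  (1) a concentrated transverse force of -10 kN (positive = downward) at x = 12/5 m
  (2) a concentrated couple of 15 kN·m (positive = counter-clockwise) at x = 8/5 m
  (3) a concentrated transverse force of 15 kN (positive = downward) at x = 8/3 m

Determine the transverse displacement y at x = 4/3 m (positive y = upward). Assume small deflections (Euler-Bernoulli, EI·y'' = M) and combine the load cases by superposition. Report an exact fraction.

y(4/3) = -77/84375 m

Load 1 — point force P=-10 kN at a=12/5 m (b=L-a=8/5):
  y_1 = -Pbx(L²-b²-x²)/(6LEI)  [x≤a] = -(-10)·(8/5)·(4/3)·(4²-(8/5)²-(4/3)²)/(6·4·1000) = 2624/253125 m
Load 2 — applied couple M₀=15 kN·m at a=8/5 m (b=L-a=12/5):
  y_2 = (M₀x³/(6L)+C₁x)/EI  [x≤a] with C₁=M₀(3b²-L²)/(6L)=4/5 = (15·(4/3)³/(6·4)+(4/5)·(4/3))/1000 = 43/16875 m
Load 3 — point force P=15 kN at a=8/3 m (b=L-a=4/3):
  y_3 = -Pbx(L²-b²-x²)/(6LEI)  [x≤a] = -15·(4/3)·(4/3)·(4²-(4/3)²-(4/3)²)/(6·4·1000) = -28/2025 m
Superposition: y = Σ y_i = -77/84375 m ≈ -0.000913 m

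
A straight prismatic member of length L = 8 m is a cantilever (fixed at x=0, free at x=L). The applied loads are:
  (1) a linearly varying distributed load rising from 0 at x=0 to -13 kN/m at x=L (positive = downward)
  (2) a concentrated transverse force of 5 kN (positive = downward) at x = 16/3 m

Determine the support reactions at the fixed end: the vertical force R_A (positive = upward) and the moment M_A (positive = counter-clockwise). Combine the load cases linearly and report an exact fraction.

Load 1 — triangular load w₀=-13 kN/m (0→w₀ over full span):
  R_A = w₀L/2 = (-13)·8/2 = -52 kN
  M_A = w₀L²/3 = (-13)·8²/3 = -832/3 kN·m
Load 2 — point force P=5 kN at a=16/3 m (b=L-a=8/3):
  R_A = P = 5 kN
  M_A = Pa = 5·(16/3) = 80/3 kN·m
Superposition: R_A = -47 kN, M_A = -752/3 kN·m

R_A = -47 kN, M_A = -752/3 kN·m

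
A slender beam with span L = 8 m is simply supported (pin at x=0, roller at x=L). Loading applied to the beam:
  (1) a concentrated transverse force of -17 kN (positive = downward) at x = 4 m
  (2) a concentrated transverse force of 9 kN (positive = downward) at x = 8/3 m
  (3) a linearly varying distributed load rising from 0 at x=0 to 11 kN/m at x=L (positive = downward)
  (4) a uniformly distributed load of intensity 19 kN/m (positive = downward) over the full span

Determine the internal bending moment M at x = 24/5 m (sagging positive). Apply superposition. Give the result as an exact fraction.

Load 1 — point force P=-17 kN at a=4 m (b=L-a=4):
  M_1 = Pa(L-x)/L  [x>a] = (-17)·4·(8-(24/5))/8 = -136/5 kN·m
Load 2 — point force P=9 kN at a=8/3 m (b=L-a=16/3):
  M_2 = Pa(L-x)/L  [x>a] = 9·(8/3)·(8-(24/5))/8 = 48/5 kN·m
Load 3 — triangular load w₀=11 kN/m (0→w₀ over full span):
  M_3 = w₀Lx/6 - w₀x³/(6L) = 11·8·(24/5)/6 - 11·(24/5)³/(6·8) = 5632/125 kN·m
Load 4 — uniform load w=19 kN/m over full span:
  M_4 = wx(L-x)/2 = 19·(24/5)·(8-(24/5))/2 = 3648/25 kN·m
Superposition: M = Σ M_i = 21672/125 kN·m ≈ 173.376000 kN·m

M(24/5) = 21672/125 kN·m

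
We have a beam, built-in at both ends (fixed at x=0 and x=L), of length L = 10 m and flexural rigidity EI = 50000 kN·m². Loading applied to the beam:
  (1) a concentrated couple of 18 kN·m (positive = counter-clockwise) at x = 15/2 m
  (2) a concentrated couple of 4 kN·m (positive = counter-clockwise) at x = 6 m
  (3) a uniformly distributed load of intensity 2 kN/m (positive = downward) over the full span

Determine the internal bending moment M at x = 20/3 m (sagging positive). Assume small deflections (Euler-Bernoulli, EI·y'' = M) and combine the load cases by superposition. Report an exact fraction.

M(20/3) = 21583/1800 kN·m

Load 1 — applied couple M₀=18 kN·m at a=15/2 m (b=L-a=5/2):
  M_1 = R_Ax - M_A  [x≤a] with R_A=81/40, M_A=45/8 = (81/40)·(20/3) - (45/8) = 63/8 kN·m
Load 2 — applied couple M₀=4 kN·m at a=6 m (b=L-a=4):
  M_2 = R_Ax - M_A - M₀  [x>a] with R_A=72/125, M_A=32/25 = (72/125)·(20/3) - (32/25) - 4 = -36/25 kN·m
Load 3 — uniform load w=2 kN/m over full span:
  M_3 = wLx/2 - wL²/12 - wx²/2 = 2·10·(20/3)/2 - 2·10²/12 - 2·(20/3)²/2 = 50/9 kN·m
Superposition: M = Σ M_i = 21583/1800 kN·m ≈ 11.990556 kN·m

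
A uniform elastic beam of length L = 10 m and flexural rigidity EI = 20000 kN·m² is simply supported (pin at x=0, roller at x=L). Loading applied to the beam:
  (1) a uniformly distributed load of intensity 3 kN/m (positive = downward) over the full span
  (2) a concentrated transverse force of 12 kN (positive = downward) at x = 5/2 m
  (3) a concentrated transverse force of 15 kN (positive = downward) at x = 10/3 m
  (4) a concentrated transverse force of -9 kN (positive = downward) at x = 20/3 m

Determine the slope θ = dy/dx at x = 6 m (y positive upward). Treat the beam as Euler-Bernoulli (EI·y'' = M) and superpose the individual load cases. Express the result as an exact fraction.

θ(6) = 18229/4320000 rad

Load 1 — uniform load w=3 kN/m over full span:
  θ_1 = -w(L³-6Lx²+4x³)/(24EI) = -3·(10³-6·10·6²+4·6³)/(24·20000) = 37/20000 rad
Load 2 — point force P=12 kN at a=5/2 m (b=L-a=15/2):
  θ_2 = -Pa(2L²-6Lx+3x²+a²)/(6LEI)  [x>a] = -12·(5/2)·(2·10²-6·10·6+3·6²+(5/2)²)/(6·10·20000) = 183/160000 rad
Load 3 — point force P=15 kN at a=10/3 m (b=L-a=20/3):
  θ_3 = -Pa(2L²-6Lx+3x²+a²)/(6LEI)  [x>a] = -15·(10/3)·(2·10²-6·10·6+3·6²+(10/3)²)/(6·10·20000) = 23/13500 rad
Load 4 — point force P=-9 kN at a=20/3 m (b=L-a=10/3):
  θ_4 = -Pb(L²-b²-3x²)/(6LEI)  [x≤a] = -(-9)·(10/3)·(10²-(10/3)²-3·6²)/(6·10·20000) = -43/90000 rad
Superposition: θ = Σ θ_i = 18229/4320000 rad ≈ 0.004220 rad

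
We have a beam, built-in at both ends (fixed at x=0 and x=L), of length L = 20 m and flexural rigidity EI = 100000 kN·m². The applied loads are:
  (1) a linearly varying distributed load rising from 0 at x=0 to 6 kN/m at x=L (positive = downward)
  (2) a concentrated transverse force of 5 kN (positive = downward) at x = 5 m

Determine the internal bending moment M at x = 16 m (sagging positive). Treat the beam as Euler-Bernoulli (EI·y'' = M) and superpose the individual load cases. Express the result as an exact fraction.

M(16) = 131/80 kN·m

Load 1 — triangular load w₀=6 kN/m (0→w₀ over full span):
  M_1 = 3w₀Lx/20 - w₀L²/30 - w₀x³/(6L) = 3·6·20·16/20 - 6·20²/30 - 6·16³/(6·20) = 16/5 kN·m
Load 2 — point force P=5 kN at a=5 m (b=L-a=15):
  M_2 = Pa²(a+3b)(L-x)/L³ - Pa²b/L²  [x>a] = 5·5²·(5+3·15)·(20-16)/20³ - 5·5²·15/20² = -25/16 kN·m
Superposition: M = Σ M_i = 131/80 kN·m ≈ 1.637500 kN·m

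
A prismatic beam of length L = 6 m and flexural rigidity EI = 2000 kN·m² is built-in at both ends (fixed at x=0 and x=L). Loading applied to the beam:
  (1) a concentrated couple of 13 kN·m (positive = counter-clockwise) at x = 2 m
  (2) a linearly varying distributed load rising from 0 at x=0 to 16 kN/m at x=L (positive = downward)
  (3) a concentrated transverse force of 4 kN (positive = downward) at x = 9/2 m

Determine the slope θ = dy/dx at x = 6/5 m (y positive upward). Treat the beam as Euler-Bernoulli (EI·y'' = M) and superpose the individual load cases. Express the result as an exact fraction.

θ(6/5) = -14653/2500000 rad

Load 1 — applied couple M₀=13 kN·m at a=2 m (b=L-a=4):
  θ_1 = (R_Ax²/2 - M_Ax)/EI  [x≤a] with R_A=26/9, M_A=0 = ((26/9)·(6/5)²/2 - 0·(6/5))/2000 = 13/12500 rad
Load 2 — triangular load w₀=16 kN/m (0→w₀ over full span):
  θ_2 = -w₀(2x(L-x)(L-2x)(x+2L)+x²(L-x)²)/(120LEI) = -16·(2·(6/5)·(6-(6/5))·(6-2·(6/5))·((6/5)+2·6)+(6/5)²·(6-(6/5))²)/(120·6·2000) = -504/78125 rad
Load 3 — point force P=4 kN at a=9/2 m (b=L-a=3/2):
  θ_3 = -Pb²x(2aL-(3a+b)x)/(2L³EI)  [x≤a] = -4·(3/2)²·(6/5)·(2·(9/2)·6-(3·(9/2)+(3/2))·(6/5))/(2·6³·2000) = -9/20000 rad
Superposition: θ = Σ θ_i = -14653/2500000 rad ≈ -0.005861 rad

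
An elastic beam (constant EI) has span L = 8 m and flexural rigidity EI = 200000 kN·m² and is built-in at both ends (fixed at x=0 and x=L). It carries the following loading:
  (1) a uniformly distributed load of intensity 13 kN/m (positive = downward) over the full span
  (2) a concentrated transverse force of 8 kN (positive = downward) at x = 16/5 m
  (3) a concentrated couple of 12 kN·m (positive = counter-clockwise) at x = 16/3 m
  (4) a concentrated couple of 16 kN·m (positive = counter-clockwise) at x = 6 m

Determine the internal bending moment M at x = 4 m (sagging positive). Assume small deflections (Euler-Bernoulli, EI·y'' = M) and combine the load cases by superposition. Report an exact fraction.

Load 1 — uniform load w=13 kN/m over full span:
  M_1 = wLx/2 - wL²/12 - wx²/2 = 13·8·4/2 - 13·8²/12 - 13·4²/2 = 104/3 kN·m
Load 2 — point force P=8 kN at a=16/5 m (b=L-a=24/5):
  M_2 = Pa²(a+3b)(L-x)/L³ - Pa²b/L²  [x>a] = 8·(16/5)²·((16/5)+3·(24/5))·(8-4)/8³ - 8·(16/5)²·(24/5)/8² = 128/25 kN·m
Load 3 — applied couple M₀=12 kN·m at a=16/3 m (b=L-a=8/3):
  M_3 = R_Ax - M_A  [x≤a] with R_A=2, M_A=4 = 2·4 - 4 = 4 kN·m
Load 4 — applied couple M₀=16 kN·m at a=6 m (b=L-a=2):
  M_4 = R_Ax - M_A  [x≤a] with R_A=9/4, M_A=5 = (9/4)·4 - 5 = 4 kN·m
Superposition: M = Σ M_i = 3584/75 kN·m ≈ 47.786667 kN·m

M(4) = 3584/75 kN·m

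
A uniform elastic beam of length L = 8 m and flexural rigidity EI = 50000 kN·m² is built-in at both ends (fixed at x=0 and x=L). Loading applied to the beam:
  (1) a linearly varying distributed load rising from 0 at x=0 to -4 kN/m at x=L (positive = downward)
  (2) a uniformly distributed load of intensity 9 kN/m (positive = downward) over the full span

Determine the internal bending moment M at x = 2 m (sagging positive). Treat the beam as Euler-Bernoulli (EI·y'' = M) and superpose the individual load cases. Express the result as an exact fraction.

Load 1 — triangular load w₀=-4 kN/m (0→w₀ over full span):
  M_1 = 3w₀Lx/20 - w₀L²/30 - w₀x³/(6L) = 3·(-4)·8·2/20 - (-4)·8²/30 - (-4)·2³/(6·8) = -2/5 kN·m
Load 2 — uniform load w=9 kN/m over full span:
  M_2 = wLx/2 - wL²/12 - wx²/2 = 9·8·2/2 - 9·8²/12 - 9·2²/2 = 6 kN·m
Superposition: M = Σ M_i = 28/5 kN·m ≈ 5.600000 kN·m

M(2) = 28/5 kN·m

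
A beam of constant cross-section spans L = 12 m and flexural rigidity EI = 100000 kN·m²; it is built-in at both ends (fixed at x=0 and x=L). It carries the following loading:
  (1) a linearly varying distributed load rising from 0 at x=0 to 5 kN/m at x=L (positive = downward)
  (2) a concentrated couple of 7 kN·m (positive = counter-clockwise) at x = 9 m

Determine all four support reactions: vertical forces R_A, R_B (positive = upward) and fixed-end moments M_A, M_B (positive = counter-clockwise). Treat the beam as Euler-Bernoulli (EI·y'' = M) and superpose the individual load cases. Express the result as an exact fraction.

R_A = 309/32 kN, M_A = 419/16 kN·m, R_B = 651/32 kN, M_B = -597/16 kN·m

Load 1 — triangular load w₀=5 kN/m (0→w₀ over full span):
  R_A = 3w₀L/20 = 3·5·12/20 = 9 kN
  M_A = w₀L²/30 = 5·12²/30 = 24 kN·m
  R_B = 7w₀L/20 = 7·5·12/20 = 21 kN
  M_B = -w₀L²/20 = -5·12²/20 = -36 kN·m
Load 2 — applied couple M₀=7 kN·m at a=9 m (b=L-a=3):
  R_A = 6M₀ab/L³ = 6·7·9·3/12³ = 21/32 kN
  M_A = M₀b(2a-b)/L² = 7·3·(2·9-3)/12² = 35/16 kN·m
  R_B = -6M₀ab/L³ = -6·7·9·3/12³ = -21/32 kN
  M_B = M₀a(2b-a)/L² = 7·9·(2·3-9)/12² = -21/16 kN·m
Superposition: R_A = 309/32 kN, M_A = 419/16 kN·m, R_B = 651/32 kN, M_B = -597/16 kN·m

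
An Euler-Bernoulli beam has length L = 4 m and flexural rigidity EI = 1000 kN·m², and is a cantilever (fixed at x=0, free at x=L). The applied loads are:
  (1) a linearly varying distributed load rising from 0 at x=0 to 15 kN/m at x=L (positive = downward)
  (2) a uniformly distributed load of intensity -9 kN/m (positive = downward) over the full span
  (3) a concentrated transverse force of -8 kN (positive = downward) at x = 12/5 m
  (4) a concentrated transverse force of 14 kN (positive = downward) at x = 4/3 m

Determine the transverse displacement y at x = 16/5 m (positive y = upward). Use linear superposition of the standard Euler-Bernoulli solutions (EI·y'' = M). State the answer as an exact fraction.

y(16/5) = -755816/31640625 m

Load 1 — triangular load w₀=15 kN/m (0→w₀ over full span):
  y_1 = (w₀Lx³/12-w₀L²x²/6-w₀x⁵/(120L))/EI = (15·4·(16/5)³/12-15·4²·(16/5)²/6-15·(16/5)⁵/(120·4))/1000 = -100096/390625 m
Load 2 — uniform load w=-9 kN/m over full span:
  y_2 = -wx²(x²-4Lx+6L²)/(24EI) = -(-9)·(16/5)²·((16/5)²-4·4·(16/5)+6·4²)/(24·1000) = 16512/78125 m
Load 3 — point force P=-8 kN at a=12/5 m (b=L-a=8/5):
  y_3 = -Pa²(3x-a)/(6EI)  [x>a] = -(-8)·(12/5)²·(3·(16/5)-(12/5))/(6·1000) = 864/15625 m
Load 4 — point force P=14 kN at a=4/3 m (b=L-a=8/3):
  y_4 = -Pa²(3x-a)/(6EI)  [x>a] = -14·(4/3)²·(3·(16/5)-(4/3))/(6·1000) = -1736/50625 m
Superposition: y = Σ y_i = -755816/31640625 m ≈ -0.023888 m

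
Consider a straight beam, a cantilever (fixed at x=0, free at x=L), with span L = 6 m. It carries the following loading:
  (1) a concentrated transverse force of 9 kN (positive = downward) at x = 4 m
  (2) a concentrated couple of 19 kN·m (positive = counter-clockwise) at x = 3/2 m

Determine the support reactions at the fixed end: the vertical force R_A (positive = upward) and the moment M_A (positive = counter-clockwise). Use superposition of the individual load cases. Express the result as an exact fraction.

Load 1 — point force P=9 kN at a=4 m (b=L-a=2):
  R_A = P = 9 kN
  M_A = Pa = 9·4 = 36 kN·m
Load 2 — applied couple M₀=19 kN·m at a=3/2 m (b=L-a=9/2):
  R_A = 0 kN
  M_A = -M₀ = -19 kN·m
Superposition: R_A = 9 kN, M_A = 17 kN·m

R_A = 9 kN, M_A = 17 kN·m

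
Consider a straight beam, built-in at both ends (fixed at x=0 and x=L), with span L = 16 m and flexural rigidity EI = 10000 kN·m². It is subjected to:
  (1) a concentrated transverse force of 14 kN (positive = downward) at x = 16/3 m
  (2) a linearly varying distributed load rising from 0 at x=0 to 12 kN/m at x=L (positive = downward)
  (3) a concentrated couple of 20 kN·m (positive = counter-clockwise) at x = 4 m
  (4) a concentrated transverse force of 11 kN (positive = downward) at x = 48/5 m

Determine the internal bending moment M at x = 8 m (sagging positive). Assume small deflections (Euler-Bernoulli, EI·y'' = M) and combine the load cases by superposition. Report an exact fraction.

Load 1 — point force P=14 kN at a=16/3 m (b=L-a=32/3):
  M_1 = Pa²(a+3b)(L-x)/L³ - Pa²b/L²  [x>a] = 14·(16/3)²·((16/3)+3·(32/3))·(16-8)/16³ - 14·(16/3)²·(32/3)/16² = 112/9 kN·m
Load 2 — triangular load w₀=12 kN/m (0→w₀ over full span):
  M_2 = 3w₀Lx/20 - w₀L²/30 - w₀x³/(6L) = 3·12·16·8/20 - 12·16²/30 - 12·8³/(6·16) = 64 kN·m
Load 3 — applied couple M₀=20 kN·m at a=4 m (b=L-a=12):
  M_3 = R_Ax - M_A - M₀  [x>a] with R_A=45/32, M_A=-15/4 = (45/32)·8 - (-15/4) - 20 = -5 kN·m
Load 4 — point force P=11 kN at a=48/5 m (b=L-a=32/5):
  M_4 = Pb²(3a+b)x/L³ - Pab²/L²  [x≤a] = 11·(32/5)²·(3·(48/5)+(32/5))·8/16³ - 11·(48/5)·(32/5)²/16² = 352/25 kN·m
Superposition: M = Σ M_i = 19243/225 kN·m ≈ 85.524444 kN·m

M(8) = 19243/225 kN·m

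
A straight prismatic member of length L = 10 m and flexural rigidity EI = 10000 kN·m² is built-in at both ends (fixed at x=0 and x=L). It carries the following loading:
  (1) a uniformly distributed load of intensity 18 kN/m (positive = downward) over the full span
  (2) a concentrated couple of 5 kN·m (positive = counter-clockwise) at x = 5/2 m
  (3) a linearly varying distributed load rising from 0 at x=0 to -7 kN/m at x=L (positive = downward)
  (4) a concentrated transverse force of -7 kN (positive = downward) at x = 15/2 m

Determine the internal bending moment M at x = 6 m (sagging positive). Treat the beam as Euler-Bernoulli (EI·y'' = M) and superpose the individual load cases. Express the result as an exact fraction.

M(6) = 22831/480 kN·m

Load 1 — uniform load w=18 kN/m over full span:
  M_1 = wLx/2 - wL²/12 - wx²/2 = 18·10·6/2 - 18·10²/12 - 18·6²/2 = 66 kN·m
Load 2 — applied couple M₀=5 kN·m at a=5/2 m (b=L-a=15/2):
  M_2 = R_Ax - M_A - M₀  [x>a] with R_A=9/16, M_A=-15/16 = (9/16)·6 - (-15/16) - 5 = -11/16 kN·m
Load 3 — triangular load w₀=-7 kN/m (0→w₀ over full span):
  M_3 = 3w₀Lx/20 - w₀L²/30 - w₀x³/(6L) = 3·(-7)·10·6/20 - (-7)·10²/30 - (-7)·6³/(6·10) = -217/15 kN·m
Load 4 — point force P=-7 kN at a=15/2 m (b=L-a=5/2):
  M_4 = Pb²(3a+b)x/L³ - Pab²/L²  [x≤a] = (-7)·(5/2)²·(3·(15/2)+(5/2))·6/10³ - (-7)·(15/2)·(5/2)²/10² = -105/32 kN·m
Superposition: M = Σ M_i = 22831/480 kN·m ≈ 47.564583 kN·m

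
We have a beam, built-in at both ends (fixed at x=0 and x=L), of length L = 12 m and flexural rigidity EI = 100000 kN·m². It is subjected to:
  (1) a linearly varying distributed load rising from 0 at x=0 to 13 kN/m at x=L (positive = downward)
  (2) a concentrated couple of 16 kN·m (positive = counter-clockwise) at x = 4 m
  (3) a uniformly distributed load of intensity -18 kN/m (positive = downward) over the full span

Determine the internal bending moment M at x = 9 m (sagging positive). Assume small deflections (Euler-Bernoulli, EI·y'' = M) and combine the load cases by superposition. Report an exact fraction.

M(9) = -417/40 kN·m

Load 1 — triangular load w₀=13 kN/m (0→w₀ over full span):
  M_1 = 3w₀Lx/20 - w₀L²/30 - w₀x³/(6L) = 3·13·12·9/20 - 13·12²/30 - 13·9³/(6·12) = 663/40 kN·m
Load 2 — applied couple M₀=16 kN·m at a=4 m (b=L-a=8):
  M_2 = R_Ax - M_A - M₀  [x>a] with R_A=16/9, M_A=0 = (16/9)·9 - 0 - 16 = 0 kN·m
Load 3 — uniform load w=-18 kN/m over full span:
  M_3 = wLx/2 - wL²/12 - wx²/2 = (-18)·12·9/2 - (-18)·12²/12 - (-18)·9²/2 = -27 kN·m
Superposition: M = Σ M_i = -417/40 kN·m ≈ -10.425000 kN·m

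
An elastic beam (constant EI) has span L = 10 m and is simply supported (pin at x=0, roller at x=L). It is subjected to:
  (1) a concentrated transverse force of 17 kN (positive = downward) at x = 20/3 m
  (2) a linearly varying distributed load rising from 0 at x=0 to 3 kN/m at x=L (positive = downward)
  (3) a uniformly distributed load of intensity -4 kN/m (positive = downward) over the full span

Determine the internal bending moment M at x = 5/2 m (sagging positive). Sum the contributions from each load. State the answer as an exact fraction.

M(5/2) = -1115/96 kN·m

Load 1 — point force P=17 kN at a=20/3 m (b=L-a=10/3):
  M_1 = Pbx/L  [x≤a] = 17·(10/3)·(5/2)/10 = 85/6 kN·m
Load 2 — triangular load w₀=3 kN/m (0→w₀ over full span):
  M_2 = w₀Lx/6 - w₀x³/(6L) = 3·10·(5/2)/6 - 3·(5/2)³/(6·10) = 375/32 kN·m
Load 3 — uniform load w=-4 kN/m over full span:
  M_3 = wx(L-x)/2 = (-4)·(5/2)·(10-(5/2))/2 = -75/2 kN·m
Superposition: M = Σ M_i = -1115/96 kN·m ≈ -11.614583 kN·m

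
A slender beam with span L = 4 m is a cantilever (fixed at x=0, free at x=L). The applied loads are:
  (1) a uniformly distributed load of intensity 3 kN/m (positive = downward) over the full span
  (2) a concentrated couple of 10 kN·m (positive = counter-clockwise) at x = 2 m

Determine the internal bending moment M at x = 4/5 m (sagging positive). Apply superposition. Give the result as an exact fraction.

M(4/5) = -134/25 kN·m

Load 1 — uniform load w=3 kN/m over full span:
  M_1 = -w(L-x)²/2 = -3·(4-(4/5))²/2 = -384/25 kN·m
Load 2 — applied couple M₀=10 kN·m at a=2 m (b=L-a=2):
  M_2 = M₀  [x≤a] = 10 = 10 kN·m
Superposition: M = Σ M_i = -134/25 kN·m ≈ -5.360000 kN·m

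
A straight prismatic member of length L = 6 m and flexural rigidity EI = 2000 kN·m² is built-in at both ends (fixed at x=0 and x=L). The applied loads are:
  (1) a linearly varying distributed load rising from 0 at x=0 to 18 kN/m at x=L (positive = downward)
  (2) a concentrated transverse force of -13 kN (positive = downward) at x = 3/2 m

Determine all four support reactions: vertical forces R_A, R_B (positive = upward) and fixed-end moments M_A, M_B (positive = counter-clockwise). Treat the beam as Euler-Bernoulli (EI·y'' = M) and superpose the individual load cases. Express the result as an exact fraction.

Load 1 — triangular load w₀=18 kN/m (0→w₀ over full span):
  R_A = 3w₀L/20 = 3·18·6/20 = 81/5 kN
  M_A = w₀L²/30 = 18·6²/30 = 108/5 kN·m
  R_B = 7w₀L/20 = 7·18·6/20 = 189/5 kN
  M_B = -w₀L²/20 = -18·6²/20 = -162/5 kN·m
Load 2 — point force P=-13 kN at a=3/2 m (b=L-a=9/2):
  R_A = Pb²(3a+b)/L³ = (-13)·(9/2)²·(3·(3/2)+(9/2))/6³ = -351/32 kN
  M_A = Pab²/L² = (-13)·(3/2)·(9/2)²/6² = -351/32 kN·m
  R_B = Pa²(a+3b)/L³ = (-13)·(3/2)²·((3/2)+3·(9/2))/6³ = -65/32 kN
  M_B = -Pa²b/L² = -(-13)·(3/2)²·(9/2)/6² = 117/32 kN·m
Superposition: R_A = 837/160 kN, M_A = 1701/160 kN·m, R_B = 5723/160 kN, M_B = -4599/160 kN·m

R_A = 837/160 kN, M_A = 1701/160 kN·m, R_B = 5723/160 kN, M_B = -4599/160 kN·m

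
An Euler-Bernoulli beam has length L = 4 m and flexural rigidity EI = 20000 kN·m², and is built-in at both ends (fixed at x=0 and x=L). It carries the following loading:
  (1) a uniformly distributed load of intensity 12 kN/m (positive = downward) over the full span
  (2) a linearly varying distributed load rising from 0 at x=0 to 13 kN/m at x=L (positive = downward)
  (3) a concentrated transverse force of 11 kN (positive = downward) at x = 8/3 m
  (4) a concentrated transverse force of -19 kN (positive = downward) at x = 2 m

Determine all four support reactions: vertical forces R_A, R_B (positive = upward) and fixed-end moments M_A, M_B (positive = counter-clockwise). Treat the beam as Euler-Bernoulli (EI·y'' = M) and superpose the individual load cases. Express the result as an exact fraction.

R_A = 6791/270 kN, M_A = 4507/270 kN·m, R_B = 11029/270 kN, M_B = -6323/270 kN·m

Load 1 — uniform load w=12 kN/m over full span:
  R_A = wL/2 = 12·4/2 = 24 kN
  M_A = wL²/12 = 12·4²/12 = 16 kN·m
  R_B = wL/2 = 12·4/2 = 24 kN
  M_B = -wL²/12 = -12·4²/12 = -16 kN·m
Load 2 — triangular load w₀=13 kN/m (0→w₀ over full span):
  R_A = 3w₀L/20 = 3·13·4/20 = 39/5 kN
  M_A = w₀L²/30 = 13·4²/30 = 104/15 kN·m
  R_B = 7w₀L/20 = 7·13·4/20 = 91/5 kN
  M_B = -w₀L²/20 = -13·4²/20 = -52/5 kN·m
Load 3 — point force P=11 kN at a=8/3 m (b=L-a=4/3):
  R_A = Pb²(3a+b)/L³ = 11·(4/3)²·(3·(8/3)+(4/3))/4³ = 77/27 kN
  M_A = Pab²/L² = 11·(8/3)·(4/3)²/4² = 88/27 kN·m
  R_B = Pa²(a+3b)/L³ = 11·(8/3)²·((8/3)+3·(4/3))/4³ = 220/27 kN
  M_B = -Pa²b/L² = -11·(8/3)²·(4/3)/4² = -176/27 kN·m
Load 4 — point force P=-19 kN at a=2 m (b=L-a=2):
  R_A = Pb²(3a+b)/L³ = (-19)·2²·(3·2+2)/4³ = -19/2 kN
  M_A = Pab²/L² = (-19)·2·2²/4² = -19/2 kN·m
  R_B = Pa²(a+3b)/L³ = (-19)·2²·(2+3·2)/4³ = -19/2 kN
  M_B = -Pa²b/L² = -(-19)·2²·2/4² = 19/2 kN·m
Superposition: R_A = 6791/270 kN, M_A = 4507/270 kN·m, R_B = 11029/270 kN, M_B = -6323/270 kN·m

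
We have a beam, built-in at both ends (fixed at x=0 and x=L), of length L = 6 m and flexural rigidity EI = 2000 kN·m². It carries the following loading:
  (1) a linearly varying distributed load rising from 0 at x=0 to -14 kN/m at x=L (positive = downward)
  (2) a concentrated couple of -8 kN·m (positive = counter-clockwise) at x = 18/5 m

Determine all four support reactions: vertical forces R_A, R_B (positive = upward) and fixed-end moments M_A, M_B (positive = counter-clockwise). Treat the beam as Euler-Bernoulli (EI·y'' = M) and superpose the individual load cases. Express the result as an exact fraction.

R_A = -363/25 kN, M_A = -484/25 kN·m, R_B = -687/25 kN, M_B = 606/25 kN·m

Load 1 — triangular load w₀=-14 kN/m (0→w₀ over full span):
  R_A = 3w₀L/20 = 3·(-14)·6/20 = -63/5 kN
  M_A = w₀L²/30 = (-14)·6²/30 = -84/5 kN·m
  R_B = 7w₀L/20 = 7·(-14)·6/20 = -147/5 kN
  M_B = -w₀L²/20 = -(-14)·6²/20 = 126/5 kN·m
Load 2 — applied couple M₀=-8 kN·m at a=18/5 m (b=L-a=12/5):
  R_A = 6M₀ab/L³ = 6·(-8)·(18/5)·(12/5)/6³ = -48/25 kN
  M_A = M₀b(2a-b)/L² = (-8)·(12/5)·(2·(18/5)-(12/5))/6² = -64/25 kN·m
  R_B = -6M₀ab/L³ = -6·(-8)·(18/5)·(12/5)/6³ = 48/25 kN
  M_B = M₀a(2b-a)/L² = (-8)·(18/5)·(2·(12/5)-(18/5))/6² = -24/25 kN·m
Superposition: R_A = -363/25 kN, M_A = -484/25 kN·m, R_B = -687/25 kN, M_B = 606/25 kN·m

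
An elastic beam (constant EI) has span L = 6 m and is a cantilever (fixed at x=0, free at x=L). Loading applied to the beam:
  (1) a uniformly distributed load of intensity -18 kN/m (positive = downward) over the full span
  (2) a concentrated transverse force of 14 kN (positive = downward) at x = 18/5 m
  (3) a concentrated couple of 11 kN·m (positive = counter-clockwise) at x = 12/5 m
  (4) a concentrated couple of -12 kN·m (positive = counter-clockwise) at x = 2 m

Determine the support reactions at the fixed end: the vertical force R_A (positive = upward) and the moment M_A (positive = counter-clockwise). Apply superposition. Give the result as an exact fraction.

Load 1 — uniform load w=-18 kN/m over full span:
  R_A = wL = (-18)·6 = -108 kN
  M_A = wL²/2 = (-18)·6²/2 = -324 kN·m
Load 2 — point force P=14 kN at a=18/5 m (b=L-a=12/5):
  R_A = P = 14 kN
  M_A = Pa = 14·(18/5) = 252/5 kN·m
Load 3 — applied couple M₀=11 kN·m at a=12/5 m (b=L-a=18/5):
  R_A = 0 kN
  M_A = -M₀ = -11 kN·m
Load 4 — applied couple M₀=-12 kN·m at a=2 m (b=L-a=4):
  R_A = 0 kN
  M_A = -M₀ = -(-12) = 12 kN·m
Superposition: R_A = -94 kN, M_A = -1363/5 kN·m

R_A = -94 kN, M_A = -1363/5 kN·m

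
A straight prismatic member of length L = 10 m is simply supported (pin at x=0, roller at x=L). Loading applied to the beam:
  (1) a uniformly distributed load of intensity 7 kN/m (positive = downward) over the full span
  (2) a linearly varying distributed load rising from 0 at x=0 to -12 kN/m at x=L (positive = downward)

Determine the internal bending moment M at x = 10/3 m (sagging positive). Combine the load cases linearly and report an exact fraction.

Load 1 — uniform load w=7 kN/m over full span:
  M_1 = wx(L-x)/2 = 7·(10/3)·(10-(10/3))/2 = 700/9 kN·m
Load 2 — triangular load w₀=-12 kN/m (0→w₀ over full span):
  M_2 = w₀Lx/6 - w₀x³/(6L) = (-12)·10·(10/3)/6 - (-12)·(10/3)³/(6·10) = -1600/27 kN·m
Superposition: M = Σ M_i = 500/27 kN·m ≈ 18.518519 kN·m

M(10/3) = 500/27 kN·m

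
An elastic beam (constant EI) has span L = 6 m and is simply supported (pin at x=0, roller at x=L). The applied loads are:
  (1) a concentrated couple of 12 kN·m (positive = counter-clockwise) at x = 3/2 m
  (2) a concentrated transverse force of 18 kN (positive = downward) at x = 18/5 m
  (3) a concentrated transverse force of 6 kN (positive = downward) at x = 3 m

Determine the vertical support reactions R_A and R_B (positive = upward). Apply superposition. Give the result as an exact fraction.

R_A = 61/5 kN, R_B = 59/5 kN

Load 1 — applied couple M₀=12 kN·m at a=3/2 m (b=L-a=9/2):
  R_A = M₀/L = 12/6 = 2 kN
  R_B = -M₀/L = -12/6 = -2 kN
Load 2 — point force P=18 kN at a=18/5 m (b=L-a=12/5):
  R_A = Pb/L = 18·(12/5)/6 = 36/5 kN
  R_B = Pa/L = 18·(18/5)/6 = 54/5 kN
Load 3 — point force P=6 kN at a=3 m (b=L-a=3):
  R_A = Pb/L = 6·3/6 = 3 kN
  R_B = Pa/L = 6·3/6 = 3 kN
Superposition: R_A = 61/5 kN, R_B = 59/5 kN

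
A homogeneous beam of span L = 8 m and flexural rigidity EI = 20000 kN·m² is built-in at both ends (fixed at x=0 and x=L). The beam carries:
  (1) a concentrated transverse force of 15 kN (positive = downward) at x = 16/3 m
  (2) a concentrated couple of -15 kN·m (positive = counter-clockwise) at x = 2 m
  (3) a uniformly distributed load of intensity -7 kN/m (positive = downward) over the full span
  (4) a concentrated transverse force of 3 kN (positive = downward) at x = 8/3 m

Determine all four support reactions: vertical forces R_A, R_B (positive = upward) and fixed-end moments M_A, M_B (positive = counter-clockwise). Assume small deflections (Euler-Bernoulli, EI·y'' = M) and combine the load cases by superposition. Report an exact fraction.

R_A = -13823/576 kN, M_A = -3179/144 kN·m, R_B = -8065/576 kN, M_B = 1885/144 kN·m

Load 1 — point force P=15 kN at a=16/3 m (b=L-a=8/3):
  R_A = Pb²(3a+b)/L³ = 15·(8/3)²·(3·(16/3)+(8/3))/8³ = 35/9 kN
  M_A = Pab²/L² = 15·(16/3)·(8/3)²/8² = 80/9 kN·m
  R_B = Pa²(a+3b)/L³ = 15·(16/3)²·((16/3)+3·(8/3))/8³ = 100/9 kN
  M_B = -Pa²b/L² = -15·(16/3)²·(8/3)/8² = -160/9 kN·m
Load 2 — applied couple M₀=-15 kN·m at a=2 m (b=L-a=6):
  R_A = 6M₀ab/L³ = 6·(-15)·2·6/8³ = -135/64 kN
  M_A = M₀b(2a-b)/L² = (-15)·6·(2·2-6)/8² = 45/16 kN·m
  R_B = -6M₀ab/L³ = -6·(-15)·2·6/8³ = 135/64 kN
  M_B = M₀a(2b-a)/L² = (-15)·2·(2·6-2)/8² = -75/16 kN·m
Load 3 — uniform load w=-7 kN/m over full span:
  R_A = wL/2 = (-7)·8/2 = -28 kN
  M_A = wL²/12 = (-7)·8²/12 = -112/3 kN·m
  R_B = wL/2 = (-7)·8/2 = -28 kN
  M_B = -wL²/12 = -(-7)·8²/12 = 112/3 kN·m
Load 4 — point force P=3 kN at a=8/3 m (b=L-a=16/3):
  R_A = Pb²(3a+b)/L³ = 3·(16/3)²·(3·(8/3)+(16/3))/8³ = 20/9 kN
  M_A = Pab²/L² = 3·(8/3)·(16/3)²/8² = 32/9 kN·m
  R_B = Pa²(a+3b)/L³ = 3·(8/3)²·((8/3)+3·(16/3))/8³ = 7/9 kN
  M_B = -Pa²b/L² = -3·(8/3)²·(16/3)/8² = -16/9 kN·m
Superposition: R_A = -13823/576 kN, M_A = -3179/144 kN·m, R_B = -8065/576 kN, M_B = 1885/144 kN·m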